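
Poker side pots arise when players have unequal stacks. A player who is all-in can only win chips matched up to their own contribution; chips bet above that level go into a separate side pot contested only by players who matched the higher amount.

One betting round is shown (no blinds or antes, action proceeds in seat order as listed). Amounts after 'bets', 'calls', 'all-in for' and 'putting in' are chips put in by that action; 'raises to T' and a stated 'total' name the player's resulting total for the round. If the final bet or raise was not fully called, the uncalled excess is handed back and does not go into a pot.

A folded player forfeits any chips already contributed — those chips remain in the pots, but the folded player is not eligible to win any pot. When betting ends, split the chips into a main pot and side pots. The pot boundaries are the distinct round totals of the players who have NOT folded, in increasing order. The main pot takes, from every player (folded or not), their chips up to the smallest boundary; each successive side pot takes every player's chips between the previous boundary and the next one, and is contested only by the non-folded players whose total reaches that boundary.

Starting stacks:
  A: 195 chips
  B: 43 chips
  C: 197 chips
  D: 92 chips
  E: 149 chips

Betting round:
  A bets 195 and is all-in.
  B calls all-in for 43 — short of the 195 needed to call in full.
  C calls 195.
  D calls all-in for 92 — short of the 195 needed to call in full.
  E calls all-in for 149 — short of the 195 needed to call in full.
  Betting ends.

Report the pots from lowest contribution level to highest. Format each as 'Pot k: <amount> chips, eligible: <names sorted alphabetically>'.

Pot 1: 215 chips, eligible: A, B, C, D, E
Pot 2: 196 chips, eligible: A, C, D, E
Pot 3: 171 chips, eligible: A, C, E
Pot 4: 92 chips, eligible: A, C

Derivation:
Contributions: A=195, B=43, C=195, D=92, E=149
Pot levels (distinct totals of non-folded players): 43, 92, 149, 195
Layer 1-43: 43 each from A, B, C, D, E = 43*5 = 215 chips; eligible A, B, C, D, E
Layer 44-92: 49 each from A, C, D, E = 49*4 = 196 chips; eligible A, C, D, E
Layer 93-149: 57 each from A, C, E = 57*3 = 171 chips; eligible A, C, E
Layer 150-195: 46 each from A, C = 46*2 = 92 chips; eligible A, C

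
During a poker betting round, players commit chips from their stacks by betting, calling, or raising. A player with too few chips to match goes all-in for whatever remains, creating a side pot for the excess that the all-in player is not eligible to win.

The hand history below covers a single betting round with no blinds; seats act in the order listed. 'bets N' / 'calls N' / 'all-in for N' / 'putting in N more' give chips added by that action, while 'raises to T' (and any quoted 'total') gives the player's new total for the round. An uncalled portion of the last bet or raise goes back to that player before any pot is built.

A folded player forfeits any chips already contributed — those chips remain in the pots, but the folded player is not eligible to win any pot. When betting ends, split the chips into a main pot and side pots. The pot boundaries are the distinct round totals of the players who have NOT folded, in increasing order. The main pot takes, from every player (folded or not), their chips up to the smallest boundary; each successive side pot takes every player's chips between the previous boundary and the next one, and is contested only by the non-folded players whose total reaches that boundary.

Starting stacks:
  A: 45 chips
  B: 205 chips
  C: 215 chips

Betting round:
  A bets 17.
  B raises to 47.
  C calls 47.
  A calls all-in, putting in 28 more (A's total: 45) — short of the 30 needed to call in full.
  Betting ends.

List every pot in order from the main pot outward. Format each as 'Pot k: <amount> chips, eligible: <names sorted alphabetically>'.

Pot 1: 135 chips, eligible: A, B, C
Pot 2: 4 chips, eligible: B, C

Derivation:
Contributions: A=45, B=47, C=47
Pot levels (distinct totals of non-folded players): 45, 47
Layer 1-45: 45 each from A, B, C = 45*3 = 135 chips; eligible A, B, C
Layer 46-47: 2 each from B, C = 2*2 = 4 chips; eligible B, C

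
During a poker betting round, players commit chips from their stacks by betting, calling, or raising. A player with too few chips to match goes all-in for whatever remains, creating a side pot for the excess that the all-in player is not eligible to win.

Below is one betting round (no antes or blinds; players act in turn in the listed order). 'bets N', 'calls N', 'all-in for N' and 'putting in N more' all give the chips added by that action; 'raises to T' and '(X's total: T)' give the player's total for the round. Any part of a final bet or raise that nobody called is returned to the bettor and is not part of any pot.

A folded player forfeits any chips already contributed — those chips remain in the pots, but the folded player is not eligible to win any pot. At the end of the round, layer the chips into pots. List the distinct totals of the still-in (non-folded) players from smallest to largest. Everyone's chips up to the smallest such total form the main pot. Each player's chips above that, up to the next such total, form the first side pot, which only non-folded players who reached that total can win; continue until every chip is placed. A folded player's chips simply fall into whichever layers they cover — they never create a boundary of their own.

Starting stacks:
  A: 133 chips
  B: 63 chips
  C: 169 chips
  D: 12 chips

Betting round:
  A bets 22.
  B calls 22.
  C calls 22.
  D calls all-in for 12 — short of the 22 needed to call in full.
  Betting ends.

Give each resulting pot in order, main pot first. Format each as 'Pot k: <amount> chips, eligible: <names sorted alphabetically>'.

Contributions: A=22, B=22, C=22, D=12
Pot levels (distinct totals of non-folded players): 12, 22
Layer 1-12: 12 each from A, B, C, D = 12*4 = 48 chips; eligible A, B, C, D
Layer 13-22: 10 each from A, B, C = 10*3 = 30 chips; eligible A, B, C

Pot 1: 48 chips, eligible: A, B, C, D
Pot 2: 30 chips, eligible: A, B, C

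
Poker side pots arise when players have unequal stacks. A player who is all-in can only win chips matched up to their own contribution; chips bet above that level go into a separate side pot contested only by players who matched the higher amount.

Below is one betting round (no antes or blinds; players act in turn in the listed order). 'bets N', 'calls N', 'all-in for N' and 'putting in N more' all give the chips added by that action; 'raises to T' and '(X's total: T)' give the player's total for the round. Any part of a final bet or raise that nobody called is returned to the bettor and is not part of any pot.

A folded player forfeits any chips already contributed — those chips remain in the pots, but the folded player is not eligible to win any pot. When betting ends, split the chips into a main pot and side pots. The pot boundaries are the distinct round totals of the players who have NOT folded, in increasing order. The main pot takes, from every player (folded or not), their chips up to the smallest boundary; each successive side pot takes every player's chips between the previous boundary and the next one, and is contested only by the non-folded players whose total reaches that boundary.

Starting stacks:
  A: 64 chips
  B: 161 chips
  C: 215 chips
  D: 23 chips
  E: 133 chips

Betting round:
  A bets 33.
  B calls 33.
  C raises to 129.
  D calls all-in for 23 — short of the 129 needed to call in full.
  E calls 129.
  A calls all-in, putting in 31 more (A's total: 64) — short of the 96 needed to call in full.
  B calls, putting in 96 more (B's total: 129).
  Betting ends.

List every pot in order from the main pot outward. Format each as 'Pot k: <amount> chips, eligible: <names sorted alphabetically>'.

Pot 1: 115 chips, eligible: A, B, C, D, E
Pot 2: 164 chips, eligible: A, B, C, E
Pot 3: 195 chips, eligible: B, C, E

Derivation:
Contributions: A=64, B=129, C=129, D=23, E=129
Pot levels (distinct totals of non-folded players): 23, 64, 129
Layer 1-23: 23 each from A, B, C, D, E = 23*5 = 115 chips; eligible A, B, C, D, E
Layer 24-64: 41 each from A, B, C, E = 41*4 = 164 chips; eligible A, B, C, E
Layer 65-129: 65 each from B, C, E = 65*3 = 195 chips; eligible B, C, E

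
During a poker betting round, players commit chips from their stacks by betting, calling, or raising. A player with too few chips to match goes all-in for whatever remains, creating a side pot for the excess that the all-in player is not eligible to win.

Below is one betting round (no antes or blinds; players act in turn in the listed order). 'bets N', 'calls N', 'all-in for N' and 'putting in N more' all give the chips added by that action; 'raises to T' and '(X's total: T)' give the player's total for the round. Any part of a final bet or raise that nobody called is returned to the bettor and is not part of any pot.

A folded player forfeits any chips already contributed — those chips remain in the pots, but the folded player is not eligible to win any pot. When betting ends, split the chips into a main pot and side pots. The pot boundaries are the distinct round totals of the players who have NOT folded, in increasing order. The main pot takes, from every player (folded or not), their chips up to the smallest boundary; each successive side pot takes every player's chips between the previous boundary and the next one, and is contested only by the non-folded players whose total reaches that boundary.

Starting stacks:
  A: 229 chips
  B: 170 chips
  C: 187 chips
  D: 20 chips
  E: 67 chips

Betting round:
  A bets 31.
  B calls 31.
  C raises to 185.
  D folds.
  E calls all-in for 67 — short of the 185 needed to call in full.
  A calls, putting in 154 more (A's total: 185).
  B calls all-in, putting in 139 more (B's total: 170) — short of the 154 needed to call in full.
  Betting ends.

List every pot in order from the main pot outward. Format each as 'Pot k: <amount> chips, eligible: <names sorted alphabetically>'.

Pot 1: 268 chips, eligible: A, B, C, E
Pot 2: 309 chips, eligible: A, B, C
Pot 3: 30 chips, eligible: A, C

Derivation:
Contributions: A=185, B=170, C=185, E=67
Folded: D
Pot levels (distinct totals of non-folded players): 67, 170, 185
Layer 1-67: 67 each from A, B, C, E = 67*4 = 268 chips; eligible A, B, C, E
Layer 68-170: 103 each from A, B, C = 103*3 = 309 chips; eligible A, B, C
Layer 171-185: 15 each from A, C = 15*2 = 30 chips; eligible A, C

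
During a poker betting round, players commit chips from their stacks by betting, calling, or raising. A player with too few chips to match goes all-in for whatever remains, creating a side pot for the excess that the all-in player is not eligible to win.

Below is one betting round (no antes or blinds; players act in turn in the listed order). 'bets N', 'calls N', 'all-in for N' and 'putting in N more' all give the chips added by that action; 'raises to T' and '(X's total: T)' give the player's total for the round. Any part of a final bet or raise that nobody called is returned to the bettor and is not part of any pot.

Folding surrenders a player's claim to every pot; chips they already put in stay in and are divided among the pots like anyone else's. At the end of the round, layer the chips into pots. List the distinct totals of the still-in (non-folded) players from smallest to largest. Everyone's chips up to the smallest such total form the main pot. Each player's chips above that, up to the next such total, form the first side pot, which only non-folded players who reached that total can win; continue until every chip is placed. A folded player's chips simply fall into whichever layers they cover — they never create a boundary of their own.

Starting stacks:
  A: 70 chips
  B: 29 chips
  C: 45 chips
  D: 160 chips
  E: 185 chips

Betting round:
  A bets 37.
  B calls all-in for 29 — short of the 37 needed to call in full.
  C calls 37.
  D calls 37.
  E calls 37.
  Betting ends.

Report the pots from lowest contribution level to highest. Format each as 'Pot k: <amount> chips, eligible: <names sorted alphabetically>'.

Pot 1: 145 chips, eligible: A, B, C, D, E
Pot 2: 32 chips, eligible: A, C, D, E

Derivation:
Contributions: A=37, B=29, C=37, D=37, E=37
Pot levels (distinct totals of non-folded players): 29, 37
Layer 1-29: 29 each from A, B, C, D, E = 29*5 = 145 chips; eligible A, B, C, D, E
Layer 30-37: 8 each from A, C, D, E = 8*4 = 32 chips; eligible A, C, D, E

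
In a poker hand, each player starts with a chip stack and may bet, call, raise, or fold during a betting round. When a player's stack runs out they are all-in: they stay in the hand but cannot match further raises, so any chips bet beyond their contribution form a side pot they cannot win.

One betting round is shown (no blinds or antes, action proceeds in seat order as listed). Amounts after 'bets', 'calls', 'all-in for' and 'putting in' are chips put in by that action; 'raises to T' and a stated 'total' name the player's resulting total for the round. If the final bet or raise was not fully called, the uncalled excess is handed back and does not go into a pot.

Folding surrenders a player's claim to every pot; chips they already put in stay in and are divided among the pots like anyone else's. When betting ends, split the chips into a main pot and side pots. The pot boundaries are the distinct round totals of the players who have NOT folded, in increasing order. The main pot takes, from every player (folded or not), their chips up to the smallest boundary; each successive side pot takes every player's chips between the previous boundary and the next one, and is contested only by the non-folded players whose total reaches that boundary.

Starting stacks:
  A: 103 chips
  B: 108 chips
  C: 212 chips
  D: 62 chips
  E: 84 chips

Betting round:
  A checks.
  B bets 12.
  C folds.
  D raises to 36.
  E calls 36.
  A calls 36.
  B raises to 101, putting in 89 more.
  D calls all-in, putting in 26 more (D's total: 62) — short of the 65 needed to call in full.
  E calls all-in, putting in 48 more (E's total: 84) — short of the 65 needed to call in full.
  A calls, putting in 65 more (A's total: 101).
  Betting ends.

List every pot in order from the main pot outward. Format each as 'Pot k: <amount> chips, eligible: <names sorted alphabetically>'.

Contributions: A=101, B=101, D=62, E=84
Folded: C
Pot levels (distinct totals of non-folded players): 62, 84, 101
Layer 1-62: 62 each from A, B, D, E = 62*4 = 248 chips; eligible A, B, D, E
Layer 63-84: 22 each from A, B, E = 22*3 = 66 chips; eligible A, B, E
Layer 85-101: 17 each from A, B = 17*2 = 34 chips; eligible A, B

Pot 1: 248 chips, eligible: A, B, D, E
Pot 2: 66 chips, eligible: A, B, E
Pot 3: 34 chips, eligible: A, B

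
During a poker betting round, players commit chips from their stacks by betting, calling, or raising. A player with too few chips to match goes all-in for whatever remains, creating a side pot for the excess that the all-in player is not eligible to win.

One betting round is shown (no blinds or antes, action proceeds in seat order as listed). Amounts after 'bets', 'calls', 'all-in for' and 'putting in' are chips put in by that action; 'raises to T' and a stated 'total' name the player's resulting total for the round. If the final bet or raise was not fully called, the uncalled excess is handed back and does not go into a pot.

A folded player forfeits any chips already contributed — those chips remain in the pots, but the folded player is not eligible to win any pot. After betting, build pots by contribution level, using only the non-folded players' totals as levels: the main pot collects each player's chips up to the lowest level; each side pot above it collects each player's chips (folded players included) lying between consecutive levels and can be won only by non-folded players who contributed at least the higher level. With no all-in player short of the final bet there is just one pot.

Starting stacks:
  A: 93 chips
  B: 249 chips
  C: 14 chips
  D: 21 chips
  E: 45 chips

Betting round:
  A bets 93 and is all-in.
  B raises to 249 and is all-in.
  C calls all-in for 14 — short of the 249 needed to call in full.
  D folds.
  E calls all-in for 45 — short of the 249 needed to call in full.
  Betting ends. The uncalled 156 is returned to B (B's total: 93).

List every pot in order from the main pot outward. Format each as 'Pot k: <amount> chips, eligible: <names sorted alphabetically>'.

Contributions (after 156 returned to B): A=93, B=93, C=14, E=45
Folded: D
Pot levels (distinct totals of non-folded players): 14, 45, 93
Layer 1-14: 14 each from A, B, C, E = 14*4 = 56 chips; eligible A, B, C, E
Layer 15-45: 31 each from A, B, E = 31*3 = 93 chips; eligible A, B, E
Layer 46-93: 48 each from A, B = 48*2 = 96 chips; eligible A, B

Pot 1: 56 chips, eligible: A, B, C, E
Pot 2: 93 chips, eligible: A, B, E
Pot 3: 96 chips, eligible: A, B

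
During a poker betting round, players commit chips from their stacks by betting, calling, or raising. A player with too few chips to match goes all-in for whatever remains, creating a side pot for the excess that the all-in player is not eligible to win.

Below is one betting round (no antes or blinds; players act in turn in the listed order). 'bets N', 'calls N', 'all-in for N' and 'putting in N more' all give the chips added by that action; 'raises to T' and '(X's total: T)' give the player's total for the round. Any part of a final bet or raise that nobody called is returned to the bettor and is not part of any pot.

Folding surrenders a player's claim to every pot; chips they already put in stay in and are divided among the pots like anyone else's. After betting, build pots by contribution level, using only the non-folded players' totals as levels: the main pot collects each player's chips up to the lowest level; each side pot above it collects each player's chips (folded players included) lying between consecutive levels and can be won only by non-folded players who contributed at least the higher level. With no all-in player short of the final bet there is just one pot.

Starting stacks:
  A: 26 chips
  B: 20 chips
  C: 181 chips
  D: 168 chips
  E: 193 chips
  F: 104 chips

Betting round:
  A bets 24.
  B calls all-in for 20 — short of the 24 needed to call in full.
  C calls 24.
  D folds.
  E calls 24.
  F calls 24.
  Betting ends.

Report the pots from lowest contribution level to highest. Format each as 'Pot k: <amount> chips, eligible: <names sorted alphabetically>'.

Contributions: A=24, B=20, C=24, E=24, F=24
Folded: D
Pot levels (distinct totals of non-folded players): 20, 24
Layer 1-20: 20 each from A, B, C, E, F = 20*5 = 100 chips; eligible A, B, C, E, F
Layer 21-24: 4 each from A, C, E, F = 4*4 = 16 chips; eligible A, C, E, F

Pot 1: 100 chips, eligible: A, B, C, E, F
Pot 2: 16 chips, eligible: A, C, E, F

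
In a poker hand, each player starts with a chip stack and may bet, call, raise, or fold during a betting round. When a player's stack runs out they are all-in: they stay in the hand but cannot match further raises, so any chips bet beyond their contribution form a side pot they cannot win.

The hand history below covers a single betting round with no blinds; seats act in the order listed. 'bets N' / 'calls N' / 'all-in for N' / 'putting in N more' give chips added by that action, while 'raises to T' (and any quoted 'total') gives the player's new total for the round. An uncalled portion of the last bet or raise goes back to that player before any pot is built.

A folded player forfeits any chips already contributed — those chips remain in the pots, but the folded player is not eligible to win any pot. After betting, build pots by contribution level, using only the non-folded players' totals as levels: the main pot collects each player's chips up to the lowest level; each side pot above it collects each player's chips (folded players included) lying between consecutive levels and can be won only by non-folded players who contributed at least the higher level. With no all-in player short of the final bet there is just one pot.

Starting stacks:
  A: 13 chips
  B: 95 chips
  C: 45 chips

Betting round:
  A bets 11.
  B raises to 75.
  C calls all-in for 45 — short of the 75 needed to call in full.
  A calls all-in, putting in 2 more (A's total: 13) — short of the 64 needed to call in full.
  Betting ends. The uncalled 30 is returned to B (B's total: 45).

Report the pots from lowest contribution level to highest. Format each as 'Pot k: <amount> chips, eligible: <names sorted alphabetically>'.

Pot 1: 39 chips, eligible: A, B, C
Pot 2: 64 chips, eligible: B, C

Derivation:
Contributions (after 30 returned to B): A=13, B=45, C=45
Pot levels (distinct totals of non-folded players): 13, 45
Layer 1-13: 13 each from A, B, C = 13*3 = 39 chips; eligible A, B, C
Layer 14-45: 32 each from B, C = 32*2 = 64 chips; eligible B, C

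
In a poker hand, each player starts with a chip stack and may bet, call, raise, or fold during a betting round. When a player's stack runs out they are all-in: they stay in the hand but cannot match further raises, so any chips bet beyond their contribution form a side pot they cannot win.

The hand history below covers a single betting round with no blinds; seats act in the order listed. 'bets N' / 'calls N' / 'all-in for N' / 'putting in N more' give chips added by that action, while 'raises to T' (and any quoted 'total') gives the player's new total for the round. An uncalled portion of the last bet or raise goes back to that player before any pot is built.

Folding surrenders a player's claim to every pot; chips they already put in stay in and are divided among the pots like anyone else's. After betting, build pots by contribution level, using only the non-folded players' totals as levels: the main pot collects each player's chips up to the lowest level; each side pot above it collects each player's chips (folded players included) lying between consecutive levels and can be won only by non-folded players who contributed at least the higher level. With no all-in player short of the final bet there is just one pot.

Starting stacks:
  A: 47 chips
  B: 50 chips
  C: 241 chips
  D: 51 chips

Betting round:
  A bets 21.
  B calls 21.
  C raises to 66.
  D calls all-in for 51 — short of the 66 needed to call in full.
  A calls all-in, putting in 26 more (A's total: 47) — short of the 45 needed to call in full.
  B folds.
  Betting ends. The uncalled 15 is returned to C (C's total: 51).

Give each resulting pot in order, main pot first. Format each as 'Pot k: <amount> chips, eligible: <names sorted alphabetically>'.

Contributions (after 15 returned to C): A=47, B=21, C=51, D=51
Folded: B
Pot levels (distinct totals of non-folded players): 47, 51
Layer 1-47: A 47 + B 21 + C 47 + D 47 = 162 chips; eligible A, C, D
Layer 48-51: 4 each from C, D = 4*2 = 8 chips; eligible C, D

Pot 1: 162 chips, eligible: A, C, D
Pot 2: 8 chips, eligible: C, D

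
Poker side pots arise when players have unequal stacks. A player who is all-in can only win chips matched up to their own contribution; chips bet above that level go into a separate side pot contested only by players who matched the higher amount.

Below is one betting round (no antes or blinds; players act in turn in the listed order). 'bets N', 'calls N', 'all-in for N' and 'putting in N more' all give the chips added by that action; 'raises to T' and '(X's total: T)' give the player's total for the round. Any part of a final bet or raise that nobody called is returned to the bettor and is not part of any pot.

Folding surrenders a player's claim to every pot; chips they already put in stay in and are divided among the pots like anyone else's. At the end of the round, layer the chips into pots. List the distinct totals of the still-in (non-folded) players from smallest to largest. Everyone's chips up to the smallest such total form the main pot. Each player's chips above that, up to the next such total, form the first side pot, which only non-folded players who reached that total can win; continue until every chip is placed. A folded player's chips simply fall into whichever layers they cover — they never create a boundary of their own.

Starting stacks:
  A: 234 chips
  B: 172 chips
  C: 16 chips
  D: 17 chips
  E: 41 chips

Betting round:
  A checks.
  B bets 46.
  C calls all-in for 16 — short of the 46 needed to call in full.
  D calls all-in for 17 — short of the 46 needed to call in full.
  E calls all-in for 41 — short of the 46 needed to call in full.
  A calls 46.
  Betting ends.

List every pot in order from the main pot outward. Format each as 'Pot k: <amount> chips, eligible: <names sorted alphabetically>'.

Contributions: A=46, B=46, C=16, D=17, E=41
Pot levels (distinct totals of non-folded players): 16, 17, 41, 46
Layer 1-16: 16 each from A, B, C, D, E = 16*5 = 80 chips; eligible A, B, C, D, E
Layer 17-17: 1 each from A, B, D, E = 1*4 = 4 chips; eligible A, B, D, E
Layer 18-41: 24 each from A, B, E = 24*3 = 72 chips; eligible A, B, E
Layer 42-46: 5 each from A, B = 5*2 = 10 chips; eligible A, B

Pot 1: 80 chips, eligible: A, B, C, D, E
Pot 2: 4 chips, eligible: A, B, D, E
Pot 3: 72 chips, eligible: A, B, E
Pot 4: 10 chips, eligible: A, B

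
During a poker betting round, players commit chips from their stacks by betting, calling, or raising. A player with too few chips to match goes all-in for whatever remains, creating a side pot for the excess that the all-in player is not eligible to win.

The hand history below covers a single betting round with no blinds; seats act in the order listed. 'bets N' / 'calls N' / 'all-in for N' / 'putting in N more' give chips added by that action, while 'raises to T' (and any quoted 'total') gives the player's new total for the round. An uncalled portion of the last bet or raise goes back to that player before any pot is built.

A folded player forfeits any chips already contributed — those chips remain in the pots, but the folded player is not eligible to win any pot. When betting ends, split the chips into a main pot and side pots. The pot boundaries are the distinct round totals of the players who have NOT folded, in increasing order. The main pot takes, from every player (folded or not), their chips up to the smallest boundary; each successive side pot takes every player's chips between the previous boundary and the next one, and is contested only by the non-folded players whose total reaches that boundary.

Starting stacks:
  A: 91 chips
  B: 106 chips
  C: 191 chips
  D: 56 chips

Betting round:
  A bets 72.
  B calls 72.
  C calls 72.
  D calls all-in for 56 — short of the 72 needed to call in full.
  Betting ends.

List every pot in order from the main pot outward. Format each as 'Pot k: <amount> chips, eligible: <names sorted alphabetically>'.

Pot 1: 224 chips, eligible: A, B, C, D
Pot 2: 48 chips, eligible: A, B, C

Derivation:
Contributions: A=72, B=72, C=72, D=56
Pot levels (distinct totals of non-folded players): 56, 72
Layer 1-56: 56 each from A, B, C, D = 56*4 = 224 chips; eligible A, B, C, D
Layer 57-72: 16 each from A, B, C = 16*3 = 48 chips; eligible A, B, C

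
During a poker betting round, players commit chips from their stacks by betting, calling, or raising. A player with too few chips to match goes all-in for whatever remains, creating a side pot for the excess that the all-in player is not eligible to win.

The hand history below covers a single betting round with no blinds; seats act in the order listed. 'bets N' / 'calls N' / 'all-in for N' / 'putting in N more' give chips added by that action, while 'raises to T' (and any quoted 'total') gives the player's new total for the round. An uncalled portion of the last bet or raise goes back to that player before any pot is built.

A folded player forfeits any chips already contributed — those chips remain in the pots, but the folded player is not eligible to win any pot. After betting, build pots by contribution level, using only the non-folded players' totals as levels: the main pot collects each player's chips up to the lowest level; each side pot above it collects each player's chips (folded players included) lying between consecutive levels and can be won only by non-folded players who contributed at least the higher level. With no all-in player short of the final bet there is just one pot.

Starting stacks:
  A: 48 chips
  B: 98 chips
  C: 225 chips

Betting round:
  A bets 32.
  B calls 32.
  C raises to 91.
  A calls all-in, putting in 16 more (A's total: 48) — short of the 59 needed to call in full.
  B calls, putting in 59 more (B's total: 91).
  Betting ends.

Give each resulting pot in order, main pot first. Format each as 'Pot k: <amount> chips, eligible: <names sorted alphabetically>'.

Contributions: A=48, B=91, C=91
Pot levels (distinct totals of non-folded players): 48, 91
Layer 1-48: 48 each from A, B, C = 48*3 = 144 chips; eligible A, B, C
Layer 49-91: 43 each from B, C = 43*2 = 86 chips; eligible B, C

Pot 1: 144 chips, eligible: A, B, C
Pot 2: 86 chips, eligible: B, C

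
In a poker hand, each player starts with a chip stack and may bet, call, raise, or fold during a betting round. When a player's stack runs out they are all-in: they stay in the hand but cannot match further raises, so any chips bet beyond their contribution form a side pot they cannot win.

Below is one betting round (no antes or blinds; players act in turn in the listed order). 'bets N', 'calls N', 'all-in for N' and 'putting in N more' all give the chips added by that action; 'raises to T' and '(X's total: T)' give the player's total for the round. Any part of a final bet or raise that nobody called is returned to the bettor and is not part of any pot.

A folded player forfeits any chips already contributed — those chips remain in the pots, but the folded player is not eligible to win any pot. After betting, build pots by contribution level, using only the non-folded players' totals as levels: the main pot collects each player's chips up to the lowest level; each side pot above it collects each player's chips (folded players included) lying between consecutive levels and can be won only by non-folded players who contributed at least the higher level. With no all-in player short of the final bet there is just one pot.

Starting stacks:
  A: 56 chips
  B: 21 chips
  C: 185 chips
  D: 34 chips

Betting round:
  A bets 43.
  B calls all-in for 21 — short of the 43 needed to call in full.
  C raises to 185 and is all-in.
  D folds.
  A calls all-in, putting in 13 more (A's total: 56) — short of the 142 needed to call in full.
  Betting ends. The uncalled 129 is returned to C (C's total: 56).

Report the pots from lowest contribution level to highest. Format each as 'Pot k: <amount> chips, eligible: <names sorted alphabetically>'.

Pot 1: 63 chips, eligible: A, B, C
Pot 2: 70 chips, eligible: A, C

Derivation:
Contributions (after 129 returned to C): A=56, B=21, C=56
Folded: D
Pot levels (distinct totals of non-folded players): 21, 56
Layer 1-21: 21 each from A, B, C = 21*3 = 63 chips; eligible A, B, C
Layer 22-56: 35 each from A, C = 35*2 = 70 chips; eligible A, C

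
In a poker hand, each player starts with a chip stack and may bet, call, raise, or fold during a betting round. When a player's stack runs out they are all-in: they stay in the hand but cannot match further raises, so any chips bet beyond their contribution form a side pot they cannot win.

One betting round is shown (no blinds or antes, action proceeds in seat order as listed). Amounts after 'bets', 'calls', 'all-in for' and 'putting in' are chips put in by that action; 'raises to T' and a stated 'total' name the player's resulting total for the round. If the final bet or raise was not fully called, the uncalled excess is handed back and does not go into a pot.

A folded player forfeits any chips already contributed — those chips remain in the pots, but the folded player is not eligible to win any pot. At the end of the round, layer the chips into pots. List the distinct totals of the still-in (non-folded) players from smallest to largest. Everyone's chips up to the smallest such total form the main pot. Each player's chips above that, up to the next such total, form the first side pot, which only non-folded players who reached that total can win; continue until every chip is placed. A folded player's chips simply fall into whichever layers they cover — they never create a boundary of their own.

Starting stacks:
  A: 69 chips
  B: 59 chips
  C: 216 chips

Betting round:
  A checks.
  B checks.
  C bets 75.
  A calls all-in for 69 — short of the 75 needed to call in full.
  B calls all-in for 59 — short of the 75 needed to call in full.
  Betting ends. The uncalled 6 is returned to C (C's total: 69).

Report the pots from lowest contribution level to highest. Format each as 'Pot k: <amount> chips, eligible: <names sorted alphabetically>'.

Pot 1: 177 chips, eligible: A, B, C
Pot 2: 20 chips, eligible: A, C

Derivation:
Contributions (after 6 returned to C): A=69, B=59, C=69
Pot levels (distinct totals of non-folded players): 59, 69
Layer 1-59: 59 each from A, B, C = 59*3 = 177 chips; eligible A, B, C
Layer 60-69: 10 each from A, C = 10*2 = 20 chips; eligible A, C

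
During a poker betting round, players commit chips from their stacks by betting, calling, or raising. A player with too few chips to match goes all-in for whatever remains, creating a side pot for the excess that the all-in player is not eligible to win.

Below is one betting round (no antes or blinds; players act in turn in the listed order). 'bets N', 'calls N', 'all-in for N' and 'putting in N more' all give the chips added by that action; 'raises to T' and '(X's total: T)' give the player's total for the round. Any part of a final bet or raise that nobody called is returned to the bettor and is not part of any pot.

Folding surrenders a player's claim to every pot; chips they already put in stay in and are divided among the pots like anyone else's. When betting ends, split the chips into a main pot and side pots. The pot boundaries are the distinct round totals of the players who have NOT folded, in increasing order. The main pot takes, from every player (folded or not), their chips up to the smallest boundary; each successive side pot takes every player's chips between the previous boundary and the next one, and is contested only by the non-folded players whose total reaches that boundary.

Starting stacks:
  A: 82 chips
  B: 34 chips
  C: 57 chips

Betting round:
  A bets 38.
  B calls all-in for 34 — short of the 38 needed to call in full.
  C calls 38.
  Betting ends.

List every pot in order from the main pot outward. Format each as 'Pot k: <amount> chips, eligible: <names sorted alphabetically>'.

Contributions: A=38, B=34, C=38
Pot levels (distinct totals of non-folded players): 34, 38
Layer 1-34: 34 each from A, B, C = 34*3 = 102 chips; eligible A, B, C
Layer 35-38: 4 each from A, C = 4*2 = 8 chips; eligible A, C

Pot 1: 102 chips, eligible: A, B, C
Pot 2: 8 chips, eligible: A, C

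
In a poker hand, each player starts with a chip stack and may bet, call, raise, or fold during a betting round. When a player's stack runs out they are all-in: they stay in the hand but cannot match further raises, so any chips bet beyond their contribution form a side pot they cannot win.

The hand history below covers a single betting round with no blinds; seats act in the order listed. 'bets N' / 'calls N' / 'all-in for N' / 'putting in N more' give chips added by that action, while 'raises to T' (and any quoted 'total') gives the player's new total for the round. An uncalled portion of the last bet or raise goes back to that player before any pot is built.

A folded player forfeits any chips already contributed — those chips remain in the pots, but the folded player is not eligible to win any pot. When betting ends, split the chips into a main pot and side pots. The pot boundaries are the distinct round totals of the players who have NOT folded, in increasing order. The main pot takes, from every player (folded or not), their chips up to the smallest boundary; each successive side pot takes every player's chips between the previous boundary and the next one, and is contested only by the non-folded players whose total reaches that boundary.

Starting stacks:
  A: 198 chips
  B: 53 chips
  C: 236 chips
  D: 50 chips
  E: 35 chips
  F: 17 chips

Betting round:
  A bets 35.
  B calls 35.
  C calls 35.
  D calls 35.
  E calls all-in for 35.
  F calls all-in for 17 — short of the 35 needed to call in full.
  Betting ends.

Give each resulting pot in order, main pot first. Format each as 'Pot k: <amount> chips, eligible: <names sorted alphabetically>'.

Pot 1: 102 chips, eligible: A, B, C, D, E, F
Pot 2: 90 chips, eligible: A, B, C, D, E

Derivation:
Contributions: A=35, B=35, C=35, D=35, E=35, F=17
Pot levels (distinct totals of non-folded players): 17, 35
Layer 1-17: 17 each from A, B, C, D, E, F = 17*6 = 102 chips; eligible A, B, C, D, E, F
Layer 18-35: 18 each from A, B, C, D, E = 18*5 = 90 chips; eligible A, B, C, D, E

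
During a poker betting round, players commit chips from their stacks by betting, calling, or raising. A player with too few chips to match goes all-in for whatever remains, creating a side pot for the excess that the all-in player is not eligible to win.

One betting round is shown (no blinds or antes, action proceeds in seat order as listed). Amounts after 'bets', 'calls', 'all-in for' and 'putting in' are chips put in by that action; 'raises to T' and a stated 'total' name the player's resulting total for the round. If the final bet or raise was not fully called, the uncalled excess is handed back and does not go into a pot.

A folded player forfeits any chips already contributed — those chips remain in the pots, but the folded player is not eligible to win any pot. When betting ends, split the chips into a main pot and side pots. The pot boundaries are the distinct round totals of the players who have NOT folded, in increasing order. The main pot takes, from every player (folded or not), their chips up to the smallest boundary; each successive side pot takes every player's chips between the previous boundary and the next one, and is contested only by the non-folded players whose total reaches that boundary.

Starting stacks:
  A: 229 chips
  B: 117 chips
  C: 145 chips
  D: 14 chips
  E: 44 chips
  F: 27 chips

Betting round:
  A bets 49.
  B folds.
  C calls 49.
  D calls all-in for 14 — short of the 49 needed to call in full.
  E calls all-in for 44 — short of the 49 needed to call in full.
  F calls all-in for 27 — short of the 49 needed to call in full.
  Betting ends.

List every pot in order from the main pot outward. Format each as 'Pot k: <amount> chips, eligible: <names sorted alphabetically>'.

Pot 1: 70 chips, eligible: A, C, D, E, F
Pot 2: 52 chips, eligible: A, C, E, F
Pot 3: 51 chips, eligible: A, C, E
Pot 4: 10 chips, eligible: A, C

Derivation:
Contributions: A=49, C=49, D=14, E=44, F=27
Folded: B
Pot levels (distinct totals of non-folded players): 14, 27, 44, 49
Layer 1-14: 14 each from A, C, D, E, F = 14*5 = 70 chips; eligible A, C, D, E, F
Layer 15-27: 13 each from A, C, E, F = 13*4 = 52 chips; eligible A, C, E, F
Layer 28-44: 17 each from A, C, E = 17*3 = 51 chips; eligible A, C, E
Layer 45-49: 5 each from A, C = 5*2 = 10 chips; eligible A, C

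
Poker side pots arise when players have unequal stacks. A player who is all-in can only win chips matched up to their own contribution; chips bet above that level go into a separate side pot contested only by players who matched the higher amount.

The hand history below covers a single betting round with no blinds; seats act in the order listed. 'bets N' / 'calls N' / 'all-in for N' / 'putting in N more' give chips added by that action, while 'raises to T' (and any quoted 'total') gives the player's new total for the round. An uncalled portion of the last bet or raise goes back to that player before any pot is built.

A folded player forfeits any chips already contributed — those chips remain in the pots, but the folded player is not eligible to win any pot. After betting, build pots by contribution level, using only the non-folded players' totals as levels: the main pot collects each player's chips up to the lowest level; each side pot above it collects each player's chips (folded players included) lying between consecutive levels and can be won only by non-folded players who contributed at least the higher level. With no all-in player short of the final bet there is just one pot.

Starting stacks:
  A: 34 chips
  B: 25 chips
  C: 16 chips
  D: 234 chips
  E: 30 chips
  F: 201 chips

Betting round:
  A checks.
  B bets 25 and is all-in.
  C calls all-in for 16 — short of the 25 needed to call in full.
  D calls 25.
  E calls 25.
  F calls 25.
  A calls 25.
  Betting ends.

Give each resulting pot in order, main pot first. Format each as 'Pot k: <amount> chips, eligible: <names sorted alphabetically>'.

Pot 1: 96 chips, eligible: A, B, C, D, E, F
Pot 2: 45 chips, eligible: A, B, D, E, F

Derivation:
Contributions: A=25, B=25, C=16, D=25, E=25, F=25
Pot levels (distinct totals of non-folded players): 16, 25
Layer 1-16: 16 each from A, B, C, D, E, F = 16*6 = 96 chips; eligible A, B, C, D, E, F
Layer 17-25: 9 each from A, B, D, E, F = 9*5 = 45 chips; eligible A, B, D, E, F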